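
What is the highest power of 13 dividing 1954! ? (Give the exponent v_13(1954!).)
v_13(1954!) = 161

Legendre's formula: v_p(n!) = Σ_{k ≥ 1} ⌊n / p^k⌋. For p = 13, n = 1954, the terms are:
  ⌊1954/13^1⌋ = ⌊1954/13⌋ = 150
  ⌊1954/13^2⌋ = ⌊1954/169⌋ = 11
(the next term ⌊1954/13^3⌋ = 0, terminating the sum). Summing: v_13(1954!) = 150 + 11 = 161.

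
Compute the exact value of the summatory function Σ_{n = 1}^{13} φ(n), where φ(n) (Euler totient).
Σ_{n ≤ 13} φ(n) = 58

Compute φ(n) for each 1 ≤ n ≤ 13: φ(1) = 1, φ(2) = 1, φ(3) = 2, φ(4) = 2, φ(5) = 4, φ(6) = 2, φ(7) = 6, φ(8) = 4, φ(9) = 6, φ(10) = 4, φ(11) = 10, φ(12) = 4, φ(13) = 12. Summing all 13 values: 58. (Average order: Σ_{n ≤ x} φ(n) ~ (3/π²) x². For x = 13, (3/π²)·13² ≈ 51.37.)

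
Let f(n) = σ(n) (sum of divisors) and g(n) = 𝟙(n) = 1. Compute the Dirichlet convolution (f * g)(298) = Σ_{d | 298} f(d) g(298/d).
(σ * 𝟙)(298) = 604

Divisors of 298: [1, 2, 149, 298]. For each d | 298:
  d = 1: σ(1) · 𝟙(298/1) = 1 · 1 = 1
  d = 2: σ(2) · 𝟙(298/2) = 3 · 1 = 3
  d = 149: σ(149) · 𝟙(298/149) = 150 · 1 = 150
  d = 298: σ(298) · 𝟙(298/298) = 450 · 1 = 450
Summing: (σ * 𝟙)(298) = 1 + 3 + 150 + 450 = 604.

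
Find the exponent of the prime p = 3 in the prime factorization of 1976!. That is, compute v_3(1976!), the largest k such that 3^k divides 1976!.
v_3(1976!) = 984

Legendre's formula: v_p(n!) = Σ_{k ≥ 1} ⌊n / p^k⌋. For p = 3, n = 1976, the terms are:
  ⌊1976/3^1⌋ = ⌊1976/3⌋ = 658
  ⌊1976/3^2⌋ = ⌊1976/9⌋ = 219
  ⌊1976/3^3⌋ = ⌊1976/27⌋ = 73
  ⌊1976/3^4⌋ = ⌊1976/81⌋ = 24
  ⌊1976/3^5⌋ = ⌊1976/243⌋ = 8
  ⌊1976/3^6⌋ = ⌊1976/729⌋ = 2
(the next term ⌊1976/3^7⌋ = 0, terminating the sum). Summing: v_3(1976!) = 658 + 219 + 73 + 24 + 8 + 2 = 984.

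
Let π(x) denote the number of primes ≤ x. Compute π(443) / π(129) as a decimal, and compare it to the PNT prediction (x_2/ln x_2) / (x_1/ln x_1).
π(443)/π(129) = 86/31 ≈ 2.7742;  PNT prediction ≈ 2.7388.

π(129) = 31 and π(443) = 86, so π(443)/π(129) ≈ 2.7742. The PNT-predicted ratio is (443/ln(443)) / (129/ln(129)) ≈ 2.7388. The two agree to within a few percent, as expected.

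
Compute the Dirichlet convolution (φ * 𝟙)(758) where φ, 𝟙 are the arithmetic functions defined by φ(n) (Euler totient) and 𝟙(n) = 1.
(φ * 𝟙)(758) = 758

Divisors of 758: [1, 2, 379, 758]. For each d | 758:
  d = 1: φ(1) · 𝟙(758/1) = 1 · 1 = 1
  d = 2: φ(2) · 𝟙(758/2) = 1 · 1 = 1
  d = 379: φ(379) · 𝟙(758/379) = 378 · 1 = 378
  d = 758: φ(758) · 𝟙(758/758) = 378 · 1 = 378
Summing: (φ * 𝟙)(758) = 1 + 1 + 378 + 378 = 758.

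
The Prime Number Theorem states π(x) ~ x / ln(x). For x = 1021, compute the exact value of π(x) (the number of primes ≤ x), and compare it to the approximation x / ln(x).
π(1021) = 172;  x/ln(x) ≈ 147.36;  relative error ≈ 14.32%.

Directly count primes up to 1021: π(1021) = 172. The PNT approximation gives 1021/ln(1021) ≈ 1021/6.92854 ≈ 147.36. Relative error (π(x) − x/ln(x)) / π(x) ≈ 14.32%; the approximation is known to undercount slightly (Li(x) is a better estimate).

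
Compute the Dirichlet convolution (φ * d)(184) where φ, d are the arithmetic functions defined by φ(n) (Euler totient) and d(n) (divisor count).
(φ * d)(184) = 360

Divisors of 184: [1, 2, 4, 8, 23, 46, 92, 184]. For each d | 184:
  d = 1: φ(1) · d(184/1) = 1 · 8 = 8
  d = 2: φ(2) · d(184/2) = 1 · 6 = 6
  d = 4: φ(4) · d(184/4) = 2 · 4 = 8
  d = 8: φ(8) · d(184/8) = 4 · 2 = 8
  d = 23: φ(23) · d(184/23) = 22 · 4 = 88
  d = 46: φ(46) · d(184/46) = 22 · 3 = 66
  d = 92: φ(92) · d(184/92) = 44 · 2 = 88
  d = 184: φ(184) · d(184/184) = 88 · 1 = 88
Summing: (φ * d)(184) = 8 + 6 + 8 + 8 + 88 + 66 + 88 + 88 = 360.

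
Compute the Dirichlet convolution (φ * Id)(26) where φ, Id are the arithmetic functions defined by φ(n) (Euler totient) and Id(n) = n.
(φ * Id)(26) = 75

Divisors of 26: [1, 2, 13, 26]. For each d | 26:
  d = 1: φ(1) · Id(26/1) = 1 · 26 = 26
  d = 2: φ(2) · Id(26/2) = 1 · 13 = 13
  d = 13: φ(13) · Id(26/13) = 12 · 2 = 24
  d = 26: φ(26) · Id(26/26) = 12 · 1 = 12
Summing: (φ * Id)(26) = 26 + 13 + 24 + 12 = 75.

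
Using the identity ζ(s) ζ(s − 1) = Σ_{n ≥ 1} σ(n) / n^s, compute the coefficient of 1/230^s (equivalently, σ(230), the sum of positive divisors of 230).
σ(230) = 432

In the product (Σ m^0/m^s)(Σ k / k^s) = Σ (Σ_{d | n} d) / n^s, the coefficient of 1/n^s is σ(n) = Σ_{d | n} d. For n = 230, divisors are [1, 2, 5, 10, 23, 46, 115, 230]; summing: σ(230) = 432.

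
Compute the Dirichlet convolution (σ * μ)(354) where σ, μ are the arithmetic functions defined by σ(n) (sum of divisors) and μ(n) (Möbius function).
(σ * μ)(354) = 354

Divisors of 354: [1, 2, 3, 6, 59, 118, 177, 354]. For each d | 354:
  d = 1: σ(1) · μ(354/1) = 1 · -1 = -1
  d = 2: σ(2) · μ(354/2) = 3 · 1 = 3
  d = 3: σ(3) · μ(354/3) = 4 · 1 = 4
  d = 6: σ(6) · μ(354/6) = 12 · -1 = -12
  d = 59: σ(59) · μ(354/59) = 60 · 1 = 60
  d = 118: σ(118) · μ(354/118) = 180 · -1 = -180
  d = 177: σ(177) · μ(354/177) = 240 · -1 = -240
  d = 354: σ(354) · μ(354/354) = 720 · 1 = 720
Summing: (σ * μ)(354) = -1 + 3 + 4 + -12 + 60 + -180 + -240 + 720 = 354.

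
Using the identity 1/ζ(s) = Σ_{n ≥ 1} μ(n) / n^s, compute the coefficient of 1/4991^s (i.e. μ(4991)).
μ(4991) = -1

Factor n = 4991 = 7 · 23 · 31. μ(n) = 0 if any exponent ≥ 2 (not squarefree); otherwise μ(n) = (−1)^{ω(n)} where ω(n) is the number of distinct prime factors. Applying: μ(4991) = -1.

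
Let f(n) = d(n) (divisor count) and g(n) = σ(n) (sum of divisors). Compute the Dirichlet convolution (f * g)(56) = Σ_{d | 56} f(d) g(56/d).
(d * σ)(56) = 420

Divisors of 56: [1, 2, 4, 7, 8, 14, 28, 56]. For each d | 56:
  d = 1: d(1) · σ(56/1) = 1 · 120 = 120
  d = 2: d(2) · σ(56/2) = 2 · 56 = 112
  d = 4: d(4) · σ(56/4) = 3 · 24 = 72
  d = 7: d(7) · σ(56/7) = 2 · 15 = 30
  d = 8: d(8) · σ(56/8) = 4 · 8 = 32
  d = 14: d(14) · σ(56/14) = 4 · 7 = 28
  d = 28: d(28) · σ(56/28) = 6 · 3 = 18
  d = 56: d(56) · σ(56/56) = 8 · 1 = 8
Summing: (d * σ)(56) = 120 + 112 + 72 + 30 + 32 + 28 + 18 + 8 = 420.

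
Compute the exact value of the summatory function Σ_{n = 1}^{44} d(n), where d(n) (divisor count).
Σ_{n ≤ 44} d(n) = 176

Compute d(n) for each 1 ≤ n ≤ 44: d(1) = 1, d(2) = 2, d(3) = 2, d(4) = 3, d(5) = 2, d(6) = 4, d(7) = 2, d(8) = 4, d(9) = 3, d(10) = 4, d(11) = 2, d(12) = 6, d(13) = 2, d(14) = 4, d(15) = 4, d(16) = 5, d(17) = 2, d(18) = 6, d(19) = 2, d(20) = 6, d(21) = 4, d(22) = 4, d(23) = 2, d(24) = 8, d(25) = 3, d(26) = 4, d(27) = 4, d(28) = 6, d(29) = 2, d(30) = 8, d(31) = 2, d(32) = 6, d(33) = 4, d(34) = 4, d(35) = 4, d(36) = 9, d(37) = 2, d(38) = 4, d(39) = 4, d(40) = 8, d(41) = 2, d(42) = 8, d(43) = 2, d(44) = 6. Summing all 44 values: 176. (Dirichlet's divisor formula: Σ_{n ≤ x} d(n) = x ln(x) + (2γ − 1) x + O(√x). For x = 44, the asymptotic estimate is ≈ 173.30.)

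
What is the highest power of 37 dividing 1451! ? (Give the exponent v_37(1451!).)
v_37(1451!) = 40

Legendre's formula: v_p(n!) = Σ_{k ≥ 1} ⌊n / p^k⌋. For p = 37, n = 1451, the terms are:
  ⌊1451/37^1⌋ = ⌊1451/37⌋ = 39
  ⌊1451/37^2⌋ = ⌊1451/1369⌋ = 1
(the next term ⌊1451/37^3⌋ = 0, terminating the sum). Summing: v_37(1451!) = 39 + 1 = 40.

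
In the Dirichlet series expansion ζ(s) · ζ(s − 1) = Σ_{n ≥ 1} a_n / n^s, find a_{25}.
σ(25) = 31

In the product (Σ m^0/m^s)(Σ k / k^s) = Σ (Σ_{d | n} d) / n^s, the coefficient of 1/n^s is σ(n) = Σ_{d | n} d. For n = 25, divisors are [1, 5, 25]; summing: σ(25) = 31.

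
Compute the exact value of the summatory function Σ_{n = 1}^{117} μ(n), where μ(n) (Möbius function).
Σ_{n ≤ 117} μ(n) = -5

Compute μ(n) for each 1 ≤ n ≤ 117: μ(1) = 1, μ(2) = -1, μ(3) = -1, μ(4) = 0, μ(5) = -1, μ(6) = 1, μ(7) = -1, μ(8) = 0, μ(9) = 0, μ(10) = 1, μ(11) = -1, μ(12) = 0, μ(13) = -1, μ(14) = 1, μ(15) = 1, μ(16) = 0, μ(17) = -1, μ(18) = 0, μ(19) = -1, μ(20) = 0, μ(21) = 1, μ(22) = 1, μ(23) = -1, μ(24) = 0, μ(25) = 0, μ(26) = 1, μ(27) = 0, μ(28) = 0, μ(29) = -1, μ(30) = -1, μ(31) = -1, μ(32) = 0, μ(33) = 1, μ(34) = 1, μ(35) = 1, μ(36) = 0, μ(37) = -1, μ(38) = 1, μ(39) = 1, μ(40) = 0, μ(41) = -1, μ(42) = -1, μ(43) = -1, μ(44) = 0, μ(45) = 0, μ(46) = 1, μ(47) = -1, μ(48) = 0, μ(49) = 0, μ(50) = 0, μ(51) = 1, μ(52) = 0, μ(53) = -1, μ(54) = 0, μ(55) = 1, μ(56) = 0, μ(57) = 1, μ(58) = 1, μ(59) = -1, μ(60) = 0, μ(61) = -1, μ(62) = 1, μ(63) = 0, μ(64) = 0, μ(65) = 1, μ(66) = -1, μ(67) = -1, μ(68) = 0, μ(69) = 1, μ(70) = -1, μ(71) = -1, μ(72) = 0, μ(73) = -1, μ(74) = 1, μ(75) = 0, μ(76) = 0, μ(77) = 1, μ(78) = -1, μ(79) = -1, μ(80) = 0, μ(81) = 0, μ(82) = 1, μ(83) = -1, μ(84) = 0, μ(85) = 1, μ(86) = 1, μ(87) = 1, μ(88) = 0, μ(89) = -1, μ(90) = 0, μ(91) = 1, μ(92) = 0, μ(93) = 1, μ(94) = 1, μ(95) = 1, μ(96) = 0, μ(97) = -1, μ(98) = 0, μ(99) = 0, μ(100) = 0, μ(101) = -1, μ(102) = -1, μ(103) = -1, μ(104) = 0, μ(105) = -1, μ(106) = 1, μ(107) = -1, μ(108) = 0, μ(109) = -1, μ(110) = -1, μ(111) = 1, μ(112) = 0, μ(113) = -1, μ(114) = -1, μ(115) = 1, μ(116) = 0, μ(117) = 0. Summing all 117 values: -5. (Mertens function M(x) = Σ_{n ≤ x} μ(n); on average M(x) should be small (PNT ⟺ M(x) = o(x)).)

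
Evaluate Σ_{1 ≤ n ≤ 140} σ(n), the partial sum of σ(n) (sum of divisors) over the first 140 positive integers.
Σ_{n ≤ 140} σ(n) = 16207

Compute σ(n) for each 1 ≤ n ≤ 140: σ(1) = 1, σ(2) = 3, σ(3) = 4, σ(4) = 7, σ(5) = 6, σ(6) = 12, σ(7) = 8, σ(8) = 15, σ(9) = 13, σ(10) = 18, σ(11) = 12, σ(12) = 28, σ(13) = 14, σ(14) = 24, σ(15) = 24, σ(16) = 31, σ(17) = 18, σ(18) = 39, σ(19) = 20, σ(20) = 42, σ(21) = 32, σ(22) = 36, σ(23) = 24, σ(24) = 60, σ(25) = 31, σ(26) = 42, σ(27) = 40, σ(28) = 56, σ(29) = 30, σ(30) = 72, σ(31) = 32, σ(32) = 63, σ(33) = 48, σ(34) = 54, σ(35) = 48, σ(36) = 91, σ(37) = 38, σ(38) = 60, σ(39) = 56, σ(40) = 90, σ(41) = 42, σ(42) = 96, σ(43) = 44, σ(44) = 84, σ(45) = 78, σ(46) = 72, σ(47) = 48, σ(48) = 124, σ(49) = 57, σ(50) = 93, σ(51) = 72, σ(52) = 98, σ(53) = 54, σ(54) = 120, σ(55) = 72, σ(56) = 120, σ(57) = 80, σ(58) = 90, σ(59) = 60, σ(60) = 168, σ(61) = 62, σ(62) = 96, σ(63) = 104, σ(64) = 127, σ(65) = 84, σ(66) = 144, σ(67) = 68, σ(68) = 126, σ(69) = 96, σ(70) = 144, σ(71) = 72, σ(72) = 195, σ(73) = 74, σ(74) = 114, σ(75) = 124, σ(76) = 140, σ(77) = 96, σ(78) = 168, σ(79) = 80, σ(80) = 186, σ(81) = 121, σ(82) = 126, σ(83) = 84, σ(84) = 224, σ(85) = 108, σ(86) = 132, σ(87) = 120, σ(88) = 180, σ(89) = 90, σ(90) = 234, σ(91) = 112, σ(92) = 168, σ(93) = 128, σ(94) = 144, σ(95) = 120, σ(96) = 252, σ(97) = 98, σ(98) = 171, σ(99) = 156, σ(100) = 217, σ(101) = 102, σ(102) = 216, σ(103) = 104, σ(104) = 210, σ(105) = 192, σ(106) = 162, σ(107) = 108, σ(108) = 280, σ(109) = 110, σ(110) = 216, σ(111) = 152, σ(112) = 248, σ(113) = 114, σ(114) = 240, σ(115) = 144, σ(116) = 210, σ(117) = 182, σ(118) = 180, σ(119) = 144, σ(120) = 360, σ(121) = 133, σ(122) = 186, σ(123) = 168, σ(124) = 224, σ(125) = 156, σ(126) = 312, σ(127) = 128, σ(128) = 255, σ(129) = 176, σ(130) = 252, σ(131) = 132, σ(132) = 336, σ(133) = 160, σ(134) = 204, σ(135) = 240, σ(136) = 270, σ(137) = 138, σ(138) = 288, σ(139) = 140, σ(140) = 336. Summing all 140 values: 16207. (Average order: Σ_{n ≤ x} σ(n) ~ (π²/12) x². For x = 140, (π²/12)·140² ≈ 16120.35.)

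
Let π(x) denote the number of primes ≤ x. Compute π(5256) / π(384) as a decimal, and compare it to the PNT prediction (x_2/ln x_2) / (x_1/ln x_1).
π(5256)/π(384) = 697/76 ≈ 9.1711;  PNT prediction ≈ 9.5072.

π(384) = 76 and π(5256) = 697, so π(5256)/π(384) ≈ 9.1711. The PNT-predicted ratio is (5256/ln(5256)) / (384/ln(384)) ≈ 9.5072. The two agree to within a few percent, as expected.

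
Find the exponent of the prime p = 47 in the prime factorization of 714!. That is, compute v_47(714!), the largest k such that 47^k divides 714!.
v_47(714!) = 15

Legendre's formula: v_p(n!) = Σ_{k ≥ 1} ⌊n / p^k⌋. For p = 47, n = 714, the terms are:
  ⌊714/47^1⌋ = ⌊714/47⌋ = 15
(the next term ⌊714/47^2⌋ = 0, terminating the sum). Summing: v_47(714!) = 15 = 15.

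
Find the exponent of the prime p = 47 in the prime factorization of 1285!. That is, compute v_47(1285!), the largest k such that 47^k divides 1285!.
v_47(1285!) = 27

Legendre's formula: v_p(n!) = Σ_{k ≥ 1} ⌊n / p^k⌋. For p = 47, n = 1285, the terms are:
  ⌊1285/47^1⌋ = ⌊1285/47⌋ = 27
(the next term ⌊1285/47^2⌋ = 0, terminating the sum). Summing: v_47(1285!) = 27 = 27.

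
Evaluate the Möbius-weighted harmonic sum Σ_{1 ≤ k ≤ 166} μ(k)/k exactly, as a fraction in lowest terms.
Σ μ(k)/k = 37147735201867736136071528218126880862180532757536149798011737/2883076109987975829511815017668067153282692007803033159928034405

Values of μ(k) for 1 ≤ k ≤ 166: μ(1) = 1, μ(2) = -1, μ(3) = -1, μ(5) = -1, μ(6) = 1, μ(7) = -1, μ(10) = 1, μ(11) = -1, μ(13) = -1, μ(14) = 1, μ(15) = 1, μ(17) = -1, μ(19) = -1, μ(21) = 1, μ(22) = 1, μ(23) = -1, μ(26) = 1, μ(29) = -1, μ(30) = -1, μ(31) = -1, μ(33) = 1, μ(34) = 1, μ(35) = 1, μ(37) = -1, μ(38) = 1, μ(39) = 1, μ(41) = -1, μ(42) = -1, μ(43) = -1, μ(46) = 1, μ(47) = -1, μ(51) = 1, μ(53) = -1, μ(55) = 1, μ(57) = 1, μ(58) = 1, μ(59) = -1, μ(61) = -1, μ(62) = 1, μ(65) = 1, μ(66) = -1, μ(67) = -1, μ(69) = 1, μ(70) = -1, μ(71) = -1, μ(73) = -1, μ(74) = 1, μ(77) = 1, μ(78) = -1, μ(79) = -1, μ(82) = 1, μ(83) = -1, μ(85) = 1, μ(86) = 1, μ(87) = 1, μ(89) = -1, μ(91) = 1, μ(93) = 1, μ(94) = 1, μ(95) = 1, μ(97) = -1, μ(101) = -1, μ(102) = -1, μ(103) = -1, μ(105) = -1, μ(106) = 1, μ(107) = -1, μ(109) = -1, μ(110) = -1, μ(111) = 1, μ(113) = -1, μ(114) = -1, μ(115) = 1, μ(118) = 1, μ(119) = 1, μ(122) = 1, μ(123) = 1, μ(127) = -1, μ(129) = 1, μ(130) = -1, μ(131) = -1, μ(133) = 1, μ(134) = 1, μ(137) = -1, μ(138) = -1, μ(139) = -1, μ(141) = 1, μ(142) = 1, μ(143) = 1, μ(145) = 1, μ(146) = 1, μ(149) = -1, μ(151) = -1, μ(154) = -1, μ(155) = 1, μ(157) = -1, μ(158) = 1, μ(159) = 1, μ(161) = 1, μ(163) = -1, μ(165) = -1, μ(166) = 1, with μ = 0 on non-squarefree integers. Summing μ(k)/k for k where μ(k) ≠ 0 gives 37147735201867736136071528218126880862180532757536149798011737/2883076109987975829511815017668067153282692007803033159928034405 ≈ 0.0129. (PNT ⟺ this sum → 0 as n → ∞.)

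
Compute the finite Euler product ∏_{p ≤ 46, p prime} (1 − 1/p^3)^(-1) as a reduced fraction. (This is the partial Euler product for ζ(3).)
∏ = 11622300127850926153432227486340003/9669167824002218213355442162630656

The primes p ≤ 46 are [2, 3, 5, 7, 11, 13, 17, 19, 23, 29, 31, 37, 41, 43]. For each prime, (1 − 1/p^3)^(-1) = p^3 / (p^3 − 1). The product is (1 − 1/2^3)^(-1), (1 − 1/3^3)^(-1), (1 − 1/5^3)^(-1), (1 − 1/7^3)^(-1), (1 − 1/11^3)^(-1), (1 − 1/13^3)^(-1), (1 − 1/17^3)^(-1), (1 − 1/19^3)^(-1), (1 − 1/23^3)^(-1), (1 − 1/29^3)^(-1), (1 − 1/31^3)^(-1), (1 − 1/37^3)^(-1), (1 − 1/41^3)^(-1), (1 − 1/43^3)^(-1) = ∏ p^3 / (p^3 − 1) = 11622300127850926153432227486340003/9669167824002218213355442162630656.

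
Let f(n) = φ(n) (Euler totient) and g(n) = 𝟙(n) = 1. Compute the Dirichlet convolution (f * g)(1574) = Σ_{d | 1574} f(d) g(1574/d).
(φ * 𝟙)(1574) = 1574

Divisors of 1574: [1, 2, 787, 1574]. For each d | 1574:
  d = 1: φ(1) · 𝟙(1574/1) = 1 · 1 = 1
  d = 2: φ(2) · 𝟙(1574/2) = 1 · 1 = 1
  d = 787: φ(787) · 𝟙(1574/787) = 786 · 1 = 786
  d = 1574: φ(1574) · 𝟙(1574/1574) = 786 · 1 = 786
Summing: (φ * 𝟙)(1574) = 1 + 1 + 786 + 786 = 1574.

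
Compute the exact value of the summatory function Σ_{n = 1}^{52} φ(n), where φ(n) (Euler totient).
Σ_{n ≤ 52} φ(n) = 830

Compute φ(n) for each 1 ≤ n ≤ 52: φ(1) = 1, φ(2) = 1, φ(3) = 2, φ(4) = 2, φ(5) = 4, φ(6) = 2, φ(7) = 6, φ(8) = 4, φ(9) = 6, φ(10) = 4, φ(11) = 10, φ(12) = 4, φ(13) = 12, φ(14) = 6, φ(15) = 8, φ(16) = 8, φ(17) = 16, φ(18) = 6, φ(19) = 18, φ(20) = 8, φ(21) = 12, φ(22) = 10, φ(23) = 22, φ(24) = 8, φ(25) = 20, φ(26) = 12, φ(27) = 18, φ(28) = 12, φ(29) = 28, φ(30) = 8, φ(31) = 30, φ(32) = 16, φ(33) = 20, φ(34) = 16, φ(35) = 24, φ(36) = 12, φ(37) = 36, φ(38) = 18, φ(39) = 24, φ(40) = 16, φ(41) = 40, φ(42) = 12, φ(43) = 42, φ(44) = 20, φ(45) = 24, φ(46) = 22, φ(47) = 46, φ(48) = 16, φ(49) = 42, φ(50) = 20, φ(51) = 32, φ(52) = 24. Summing all 52 values: 830. (Average order: Σ_{n ≤ x} φ(n) ~ (3/π²) x². For x = 52, (3/π²)·52² ≈ 821.92.)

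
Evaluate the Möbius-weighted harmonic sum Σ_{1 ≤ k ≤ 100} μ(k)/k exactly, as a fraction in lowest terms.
Σ μ(k)/k = 11962644395524974654034383169459538/384261327324253070792183691221959345

Values of μ(k) for 1 ≤ k ≤ 100: μ(1) = 1, μ(2) = -1, μ(3) = -1, μ(5) = -1, μ(6) = 1, μ(7) = -1, μ(10) = 1, μ(11) = -1, μ(13) = -1, μ(14) = 1, μ(15) = 1, μ(17) = -1, μ(19) = -1, μ(21) = 1, μ(22) = 1, μ(23) = -1, μ(26) = 1, μ(29) = -1, μ(30) = -1, μ(31) = -1, μ(33) = 1, μ(34) = 1, μ(35) = 1, μ(37) = -1, μ(38) = 1, μ(39) = 1, μ(41) = -1, μ(42) = -1, μ(43) = -1, μ(46) = 1, μ(47) = -1, μ(51) = 1, μ(53) = -1, μ(55) = 1, μ(57) = 1, μ(58) = 1, μ(59) = -1, μ(61) = -1, μ(62) = 1, μ(65) = 1, μ(66) = -1, μ(67) = -1, μ(69) = 1, μ(70) = -1, μ(71) = -1, μ(73) = -1, μ(74) = 1, μ(77) = 1, μ(78) = -1, μ(79) = -1, μ(82) = 1, μ(83) = -1, μ(85) = 1, μ(86) = 1, μ(87) = 1, μ(89) = -1, μ(91) = 1, μ(93) = 1, μ(94) = 1, μ(95) = 1, μ(97) = -1, with μ = 0 on non-squarefree integers. Summing μ(k)/k for k where μ(k) ≠ 0 gives 11962644395524974654034383169459538/384261327324253070792183691221959345 ≈ 0.0311. (PNT ⟺ this sum → 0 as n → ∞.)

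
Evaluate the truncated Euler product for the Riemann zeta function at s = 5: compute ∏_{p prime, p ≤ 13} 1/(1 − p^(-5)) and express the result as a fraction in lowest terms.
∏ = 2548391272552125/2457639696903844

The primes p ≤ 13 are [2, 3, 5, 7, 11, 13]. For each prime, (1 − 1/p^5)^(-1) = p^5 / (p^5 − 1). The product is (1 − 1/2^5)^(-1), (1 − 1/3^5)^(-1), (1 − 1/5^5)^(-1), (1 − 1/7^5)^(-1), (1 − 1/11^5)^(-1), (1 − 1/13^5)^(-1) = ∏ p^5 / (p^5 − 1) = 2548391272552125/2457639696903844.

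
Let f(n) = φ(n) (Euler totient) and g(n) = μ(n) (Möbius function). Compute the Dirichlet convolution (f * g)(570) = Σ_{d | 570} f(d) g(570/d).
(φ * μ)(570) = 0

Divisors of 570: [1, 2, 3, 5, 6, 10, 15, 19, 30, 38, 57, 95, 114, 190, 285, 570]. For each d | 570:
  d = 1: φ(1) · μ(570/1) = 1 · 1 = 1
  d = 2: φ(2) · μ(570/2) = 1 · -1 = -1
  d = 3: φ(3) · μ(570/3) = 2 · -1 = -2
  d = 5: φ(5) · μ(570/5) = 4 · -1 = -4
  d = 6: φ(6) · μ(570/6) = 2 · 1 = 2
  d = 10: φ(10) · μ(570/10) = 4 · 1 = 4
  d = 15: φ(15) · μ(570/15) = 8 · 1 = 8
  d = 19: φ(19) · μ(570/19) = 18 · -1 = -18
  d = 30: φ(30) · μ(570/30) = 8 · -1 = -8
  d = 38: φ(38) · μ(570/38) = 18 · 1 = 18
  d = 57: φ(57) · μ(570/57) = 36 · 1 = 36
  d = 95: φ(95) · μ(570/95) = 72 · 1 = 72
  d = 114: φ(114) · μ(570/114) = 36 · -1 = -36
  d = 190: φ(190) · μ(570/190) = 72 · -1 = -72
  d = 285: φ(285) · μ(570/285) = 144 · -1 = -144
  d = 570: φ(570) · μ(570/570) = 144 · 1 = 144
Summing: (φ * μ)(570) = 1 + -1 + -2 + -4 + 2 + 4 + 8 + -18 + -8 + 18 + 36 + 72 + -36 + -72 + -144 + 144 = 0.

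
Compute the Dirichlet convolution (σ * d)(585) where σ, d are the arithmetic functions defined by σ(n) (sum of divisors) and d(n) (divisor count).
(σ * d)(585) = 3072

Divisors of 585: [1, 3, 5, 9, 13, 15, 39, 45, 65, 117, 195, 585]. For each d | 585:
  d = 1: σ(1) · d(585/1) = 1 · 12 = 12
  d = 3: σ(3) · d(585/3) = 4 · 8 = 32
  d = 5: σ(5) · d(585/5) = 6 · 6 = 36
  d = 9: σ(9) · d(585/9) = 13 · 4 = 52
  d = 13: σ(13) · d(585/13) = 14 · 6 = 84
  d = 15: σ(15) · d(585/15) = 24 · 4 = 96
  d = 39: σ(39) · d(585/39) = 56 · 4 = 224
  d = 45: σ(45) · d(585/45) = 78 · 2 = 156
  d = 65: σ(65) · d(585/65) = 84 · 3 = 252
  d = 117: σ(117) · d(585/117) = 182 · 2 = 364
  d = 195: σ(195) · d(585/195) = 336 · 2 = 672
  d = 585: σ(585) · d(585/585) = 1092 · 1 = 1092
Summing: (σ * d)(585) = 12 + 32 + 36 + 52 + 84 + 96 + 224 + 156 + 252 + 364 + 672 + 1092 = 3072.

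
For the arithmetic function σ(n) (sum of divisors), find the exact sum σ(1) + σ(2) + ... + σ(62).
Σ_{n ≤ 62} σ(n) = 3172

Compute σ(n) for each 1 ≤ n ≤ 62: σ(1) = 1, σ(2) = 3, σ(3) = 4, σ(4) = 7, σ(5) = 6, σ(6) = 12, σ(7) = 8, σ(8) = 15, σ(9) = 13, σ(10) = 18, σ(11) = 12, σ(12) = 28, σ(13) = 14, σ(14) = 24, σ(15) = 24, σ(16) = 31, σ(17) = 18, σ(18) = 39, σ(19) = 20, σ(20) = 42, σ(21) = 32, σ(22) = 36, σ(23) = 24, σ(24) = 60, σ(25) = 31, σ(26) = 42, σ(27) = 40, σ(28) = 56, σ(29) = 30, σ(30) = 72, σ(31) = 32, σ(32) = 63, σ(33) = 48, σ(34) = 54, σ(35) = 48, σ(36) = 91, σ(37) = 38, σ(38) = 60, σ(39) = 56, σ(40) = 90, σ(41) = 42, σ(42) = 96, σ(43) = 44, σ(44) = 84, σ(45) = 78, σ(46) = 72, σ(47) = 48, σ(48) = 124, σ(49) = 57, σ(50) = 93, σ(51) = 72, σ(52) = 98, σ(53) = 54, σ(54) = 120, σ(55) = 72, σ(56) = 120, σ(57) = 80, σ(58) = 90, σ(59) = 60, σ(60) = 168, σ(61) = 62, σ(62) = 96. Summing all 62 values: 3172. (Average order: Σ_{n ≤ x} σ(n) ~ (π²/12) x². For x = 62, (π²/12)·62² ≈ 3161.56.)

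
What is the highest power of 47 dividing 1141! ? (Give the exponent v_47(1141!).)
v_47(1141!) = 24

Legendre's formula: v_p(n!) = Σ_{k ≥ 1} ⌊n / p^k⌋. For p = 47, n = 1141, the terms are:
  ⌊1141/47^1⌋ = ⌊1141/47⌋ = 24
(the next term ⌊1141/47^2⌋ = 0, terminating the sum). Summing: v_47(1141!) = 24 = 24.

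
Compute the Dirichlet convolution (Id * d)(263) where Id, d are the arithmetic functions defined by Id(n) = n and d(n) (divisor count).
(Id * d)(263) = 265

Divisors of 263: [1, 263]. For each d | 263:
  d = 1: Id(1) · d(263/1) = 1 · 2 = 2
  d = 263: Id(263) · d(263/263) = 263 · 1 = 263
Summing: (Id * d)(263) = 2 + 263 = 265.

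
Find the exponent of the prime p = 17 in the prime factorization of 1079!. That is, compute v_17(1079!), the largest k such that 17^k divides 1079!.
v_17(1079!) = 66

Legendre's formula: v_p(n!) = Σ_{k ≥ 1} ⌊n / p^k⌋. For p = 17, n = 1079, the terms are:
  ⌊1079/17^1⌋ = ⌊1079/17⌋ = 63
  ⌊1079/17^2⌋ = ⌊1079/289⌋ = 3
(the next term ⌊1079/17^3⌋ = 0, terminating the sum). Summing: v_17(1079!) = 63 + 3 = 66.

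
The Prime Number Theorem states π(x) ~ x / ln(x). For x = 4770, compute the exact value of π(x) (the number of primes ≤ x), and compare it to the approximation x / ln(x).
π(4770) = 641;  x/ln(x) ≈ 563.16;  relative error ≈ 12.14%.

Directly count primes up to 4770: π(4770) = 641. The PNT approximation gives 4770/ln(4770) ≈ 4770/8.47010 ≈ 563.16. Relative error (π(x) − x/ln(x)) / π(x) ≈ 12.14%; the approximation is known to undercount slightly (Li(x) is a better estimate).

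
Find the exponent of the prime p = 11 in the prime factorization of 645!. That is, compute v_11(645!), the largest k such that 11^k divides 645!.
v_11(645!) = 63

Legendre's formula: v_p(n!) = Σ_{k ≥ 1} ⌊n / p^k⌋. For p = 11, n = 645, the terms are:
  ⌊645/11^1⌋ = ⌊645/11⌋ = 58
  ⌊645/11^2⌋ = ⌊645/121⌋ = 5
(the next term ⌊645/11^3⌋ = 0, terminating the sum). Summing: v_11(645!) = 58 + 5 = 63.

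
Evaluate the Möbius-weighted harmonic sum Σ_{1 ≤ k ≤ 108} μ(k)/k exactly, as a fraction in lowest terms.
Σ μ(k)/k = -471587355397623908340013564541943736683/61104193276071414630466614650954086866535

Values of μ(k) for 1 ≤ k ≤ 108: μ(1) = 1, μ(2) = -1, μ(3) = -1, μ(5) = -1, μ(6) = 1, μ(7) = -1, μ(10) = 1, μ(11) = -1, μ(13) = -1, μ(14) = 1, μ(15) = 1, μ(17) = -1, μ(19) = -1, μ(21) = 1, μ(22) = 1, μ(23) = -1, μ(26) = 1, μ(29) = -1, μ(30) = -1, μ(31) = -1, μ(33) = 1, μ(34) = 1, μ(35) = 1, μ(37) = -1, μ(38) = 1, μ(39) = 1, μ(41) = -1, μ(42) = -1, μ(43) = -1, μ(46) = 1, μ(47) = -1, μ(51) = 1, μ(53) = -1, μ(55) = 1, μ(57) = 1, μ(58) = 1, μ(59) = -1, μ(61) = -1, μ(62) = 1, μ(65) = 1, μ(66) = -1, μ(67) = -1, μ(69) = 1, μ(70) = -1, μ(71) = -1, μ(73) = -1, μ(74) = 1, μ(77) = 1, μ(78) = -1, μ(79) = -1, μ(82) = 1, μ(83) = -1, μ(85) = 1, μ(86) = 1, μ(87) = 1, μ(89) = -1, μ(91) = 1, μ(93) = 1, μ(94) = 1, μ(95) = 1, μ(97) = -1, μ(101) = -1, μ(102) = -1, μ(103) = -1, μ(105) = -1, μ(106) = 1, μ(107) = -1, with μ = 0 on non-squarefree integers. Summing μ(k)/k for k where μ(k) ≠ 0 gives -471587355397623908340013564541943736683/61104193276071414630466614650954086866535 ≈ -0.0077. (PNT ⟺ this sum → 0 as n → ∞.)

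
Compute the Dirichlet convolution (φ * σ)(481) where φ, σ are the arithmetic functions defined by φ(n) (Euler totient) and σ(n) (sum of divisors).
(φ * σ)(481) = 1924

Divisors of 481: [1, 13, 37, 481]. For each d | 481:
  d = 1: φ(1) · σ(481/1) = 1 · 532 = 532
  d = 13: φ(13) · σ(481/13) = 12 · 38 = 456
  d = 37: φ(37) · σ(481/37) = 36 · 14 = 504
  d = 481: φ(481) · σ(481/481) = 432 · 1 = 432
Summing: (φ * σ)(481) = 532 + 456 + 504 + 432 = 1924.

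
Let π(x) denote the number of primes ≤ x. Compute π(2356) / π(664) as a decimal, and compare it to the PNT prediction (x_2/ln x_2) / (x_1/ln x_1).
π(2356)/π(664) = 349/121 ≈ 2.8843;  PNT prediction ≈ 2.9695.

π(664) = 121 and π(2356) = 349, so π(2356)/π(664) ≈ 2.8843. The PNT-predicted ratio is (2356/ln(2356)) / (664/ln(664)) ≈ 2.9695. The two agree to within a few percent, as expected.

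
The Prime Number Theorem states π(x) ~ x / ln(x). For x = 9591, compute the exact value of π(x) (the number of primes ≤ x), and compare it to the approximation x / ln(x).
π(9591) = 1184;  x/ln(x) ≈ 1046.07;  relative error ≈ 11.65%.

Directly count primes up to 9591: π(9591) = 1184. The PNT approximation gives 9591/ln(9591) ≈ 9591/9.16858 ≈ 1046.07. Relative error (π(x) − x/ln(x)) / π(x) ≈ 11.65%; the approximation is known to undercount slightly (Li(x) is a better estimate).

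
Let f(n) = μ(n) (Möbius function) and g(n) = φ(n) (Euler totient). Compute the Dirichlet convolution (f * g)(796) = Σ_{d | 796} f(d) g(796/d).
(μ * φ)(796) = 197

Divisors of 796: [1, 2, 4, 199, 398, 796]. For each d | 796:
  d = 1: μ(1) · φ(796/1) = 1 · 396 = 396
  d = 2: μ(2) · φ(796/2) = -1 · 198 = -198
  d = 4: μ(4) · φ(796/4) = 0 · 198 = 0
  d = 199: μ(199) · φ(796/199) = -1 · 2 = -2
  d = 398: μ(398) · φ(796/398) = 1 · 1 = 1
  d = 796: μ(796) · φ(796/796) = 0 · 1 = 0
Summing: (μ * φ)(796) = 396 + -198 + 0 + -2 + 1 + 0 = 197.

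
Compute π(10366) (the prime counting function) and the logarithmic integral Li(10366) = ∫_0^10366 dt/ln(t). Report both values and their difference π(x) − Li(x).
π(10366) = 1271;  Li(10366) ≈ 1285.80;  π(x) − Li(x) ≈ -14.80.

Direct count of primes ≤ 10366 gives π(10366) = 1271. Numerical evaluation of the logarithmic integral gives Li(10366) ≈ 1285.80. The difference π(x) − Li(x) ≈ -14.80 is typically negative for small/moderate x (Li(x) overestimates), though Littlewood's theorem shows this sign changes infinitely often.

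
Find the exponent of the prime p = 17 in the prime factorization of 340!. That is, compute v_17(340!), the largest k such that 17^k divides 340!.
v_17(340!) = 21

Legendre's formula: v_p(n!) = Σ_{k ≥ 1} ⌊n / p^k⌋. For p = 17, n = 340, the terms are:
  ⌊340/17^1⌋ = ⌊340/17⌋ = 20
  ⌊340/17^2⌋ = ⌊340/289⌋ = 1
(the next term ⌊340/17^3⌋ = 0, terminating the sum). Summing: v_17(340!) = 20 + 1 = 21.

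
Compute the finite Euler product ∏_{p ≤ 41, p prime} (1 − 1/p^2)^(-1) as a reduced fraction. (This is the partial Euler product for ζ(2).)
∏ = 10043314222393291843289/6135418369257504768000

The primes p ≤ 41 are [2, 3, 5, 7, 11, 13, 17, 19, 23, 29, 31, 37, 41]. For each prime, (1 − 1/p^2)^(-1) = p^2 / (p^2 − 1). The product is (1 − 1/2^2)^(-1), (1 − 1/3^2)^(-1), (1 − 1/5^2)^(-1), (1 − 1/7^2)^(-1), (1 − 1/11^2)^(-1), (1 − 1/13^2)^(-1), (1 − 1/17^2)^(-1), (1 − 1/19^2)^(-1), (1 − 1/23^2)^(-1), (1 − 1/29^2)^(-1), (1 − 1/31^2)^(-1), (1 − 1/37^2)^(-1), (1 − 1/41^2)^(-1) = ∏ p^2 / (p^2 − 1) = 10043314222393291843289/6135418369257504768000.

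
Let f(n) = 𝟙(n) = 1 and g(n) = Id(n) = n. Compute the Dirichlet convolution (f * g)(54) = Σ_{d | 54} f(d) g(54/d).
(𝟙 * Id)(54) = 120

Divisors of 54: [1, 2, 3, 6, 9, 18, 27, 54]. For each d | 54:
  d = 1: 𝟙(1) · Id(54/1) = 1 · 54 = 54
  d = 2: 𝟙(2) · Id(54/2) = 1 · 27 = 27
  d = 3: 𝟙(3) · Id(54/3) = 1 · 18 = 18
  d = 6: 𝟙(6) · Id(54/6) = 1 · 9 = 9
  d = 9: 𝟙(9) · Id(54/9) = 1 · 6 = 6
  d = 18: 𝟙(18) · Id(54/18) = 1 · 3 = 3
  d = 27: 𝟙(27) · Id(54/27) = 1 · 2 = 2
  d = 54: 𝟙(54) · Id(54/54) = 1 · 1 = 1
Summing: (𝟙 * Id)(54) = 54 + 27 + 18 + 9 + 6 + 3 + 2 + 1 = 120.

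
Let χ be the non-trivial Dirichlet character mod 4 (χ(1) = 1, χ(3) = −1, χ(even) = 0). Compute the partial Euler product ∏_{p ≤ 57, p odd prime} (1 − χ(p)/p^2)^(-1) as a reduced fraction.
∏ = 6080498115610191266973991/6635764829241999360000000

The odd primes p ≤ 57 are [3, 5, 7, 11, 13, 17, 19, 23, 29, 31, 37, 41, 43, 47, 53]. For each, χ(p) = 1 if p ≡ 1 mod 4, χ(p) = −1 if p ≡ 3 mod 4. Taking (1 − χ(p)/p^2)^(-1) = p^2/(p^2 − χ(p)): (1 − (-1)/3^2)^(-1) · (1 − (1)/5^2)^(-1) · (1 − (-1)/7^2)^(-1) · (1 − (-1)/11^2)^(-1) · (1 − (1)/13^2)^(-1) · (1 − (1)/17^2)^(-1) · (1 − (-1)/19^2)^(-1) · (1 − (-1)/23^2)^(-1) · (1 − (1)/29^2)^(-1) · (1 − (-1)/31^2)^(-1) · (1 − (1)/37^2)^(-1) · (1 − (1)/41^2)^(-1) · (1 − (-1)/43^2)^(-1) · (1 − (-1)/47^2)^(-1) · (1 − (1)/53^2)^(-1) = 6080498115610191266973991/6635764829241999360000000.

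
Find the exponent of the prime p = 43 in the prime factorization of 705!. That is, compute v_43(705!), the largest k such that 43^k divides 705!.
v_43(705!) = 16

Legendre's formula: v_p(n!) = Σ_{k ≥ 1} ⌊n / p^k⌋. For p = 43, n = 705, the terms are:
  ⌊705/43^1⌋ = ⌊705/43⌋ = 16
(the next term ⌊705/43^2⌋ = 0, terminating the sum). Summing: v_43(705!) = 16 = 16.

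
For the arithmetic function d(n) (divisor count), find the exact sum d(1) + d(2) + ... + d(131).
Σ_{n ≤ 131} d(n) = 659

Compute d(n) for each 1 ≤ n ≤ 131: d(1) = 1, d(2) = 2, d(3) = 2, d(4) = 3, d(5) = 2, d(6) = 4, d(7) = 2, d(8) = 4, d(9) = 3, d(10) = 4, d(11) = 2, d(12) = 6, d(13) = 2, d(14) = 4, d(15) = 4, d(16) = 5, d(17) = 2, d(18) = 6, d(19) = 2, d(20) = 6, d(21) = 4, d(22) = 4, d(23) = 2, d(24) = 8, d(25) = 3, d(26) = 4, d(27) = 4, d(28) = 6, d(29) = 2, d(30) = 8, d(31) = 2, d(32) = 6, d(33) = 4, d(34) = 4, d(35) = 4, d(36) = 9, d(37) = 2, d(38) = 4, d(39) = 4, d(40) = 8, d(41) = 2, d(42) = 8, d(43) = 2, d(44) = 6, d(45) = 6, d(46) = 4, d(47) = 2, d(48) = 10, d(49) = 3, d(50) = 6, d(51) = 4, d(52) = 6, d(53) = 2, d(54) = 8, d(55) = 4, d(56) = 8, d(57) = 4, d(58) = 4, d(59) = 2, d(60) = 12, d(61) = 2, d(62) = 4, d(63) = 6, d(64) = 7, d(65) = 4, d(66) = 8, d(67) = 2, d(68) = 6, d(69) = 4, d(70) = 8, d(71) = 2, d(72) = 12, d(73) = 2, d(74) = 4, d(75) = 6, d(76) = 6, d(77) = 4, d(78) = 8, d(79) = 2, d(80) = 10, d(81) = 5, d(82) = 4, d(83) = 2, d(84) = 12, d(85) = 4, d(86) = 4, d(87) = 4, d(88) = 8, d(89) = 2, d(90) = 12, d(91) = 4, d(92) = 6, d(93) = 4, d(94) = 4, d(95) = 4, d(96) = 12, d(97) = 2, d(98) = 6, d(99) = 6, d(100) = 9, d(101) = 2, d(102) = 8, d(103) = 2, d(104) = 8, d(105) = 8, d(106) = 4, d(107) = 2, d(108) = 12, d(109) = 2, d(110) = 8, d(111) = 4, d(112) = 10, d(113) = 2, d(114) = 8, d(115) = 4, d(116) = 6, d(117) = 6, d(118) = 4, d(119) = 4, d(120) = 16, d(121) = 3, d(122) = 4, d(123) = 4, d(124) = 6, d(125) = 4, d(126) = 12, d(127) = 2, d(128) = 8, d(129) = 4, d(130) = 8, d(131) = 2. Summing all 131 values: 659. (Dirichlet's divisor formula: Σ_{n ≤ x} d(n) = x ln(x) + (2γ − 1) x + O(√x). For x = 131, the asymptotic estimate is ≈ 658.88.)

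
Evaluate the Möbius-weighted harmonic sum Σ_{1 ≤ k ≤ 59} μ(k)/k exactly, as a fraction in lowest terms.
Σ μ(k)/k = 15620172904808488514/961380175077106319535

Values of μ(k) for 1 ≤ k ≤ 59: μ(1) = 1, μ(2) = -1, μ(3) = -1, μ(5) = -1, μ(6) = 1, μ(7) = -1, μ(10) = 1, μ(11) = -1, μ(13) = -1, μ(14) = 1, μ(15) = 1, μ(17) = -1, μ(19) = -1, μ(21) = 1, μ(22) = 1, μ(23) = -1, μ(26) = 1, μ(29) = -1, μ(30) = -1, μ(31) = -1, μ(33) = 1, μ(34) = 1, μ(35) = 1, μ(37) = -1, μ(38) = 1, μ(39) = 1, μ(41) = -1, μ(42) = -1, μ(43) = -1, μ(46) = 1, μ(47) = -1, μ(51) = 1, μ(53) = -1, μ(55) = 1, μ(57) = 1, μ(58) = 1, μ(59) = -1, with μ = 0 on non-squarefree integers. Summing μ(k)/k for k where μ(k) ≠ 0 gives 15620172904808488514/961380175077106319535 ≈ 0.0162. (PNT ⟺ this sum → 0 as n → ∞.)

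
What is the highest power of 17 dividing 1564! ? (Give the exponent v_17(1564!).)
v_17(1564!) = 97

Legendre's formula: v_p(n!) = Σ_{k ≥ 1} ⌊n / p^k⌋. For p = 17, n = 1564, the terms are:
  ⌊1564/17^1⌋ = ⌊1564/17⌋ = 92
  ⌊1564/17^2⌋ = ⌊1564/289⌋ = 5
(the next term ⌊1564/17^3⌋ = 0, terminating the sum). Summing: v_17(1564!) = 92 + 5 = 97.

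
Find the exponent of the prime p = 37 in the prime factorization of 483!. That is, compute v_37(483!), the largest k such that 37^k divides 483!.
v_37(483!) = 13

Legendre's formula: v_p(n!) = Σ_{k ≥ 1} ⌊n / p^k⌋. For p = 37, n = 483, the terms are:
  ⌊483/37^1⌋ = ⌊483/37⌋ = 13
(the next term ⌊483/37^2⌋ = 0, terminating the sum). Summing: v_37(483!) = 13 = 13.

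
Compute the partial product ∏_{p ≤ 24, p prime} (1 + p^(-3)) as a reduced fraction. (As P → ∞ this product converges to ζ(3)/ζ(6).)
∏ = 16117288424681472/13642976755448975

The primes p ≤ 24 are [2, 3, 5, 7, 11, 13, 17, 19, 23]. For each, (1 + 1/p^3) = (p^3 + 1)/p^3. Multiplying these fractions over p ∈ [2, 3, 5, 7, 11, 13, 17, 19, 23] gives 16117288424681472/13642976755448975. (In the limit P → ∞ this tends to ζ(3)/ζ(6).)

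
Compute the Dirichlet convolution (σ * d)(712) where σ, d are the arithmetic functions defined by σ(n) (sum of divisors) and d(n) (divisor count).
(σ * d)(712) = 3864

Divisors of 712: [1, 2, 4, 8, 89, 178, 356, 712]. For each d | 712:
  d = 1: σ(1) · d(712/1) = 1 · 8 = 8
  d = 2: σ(2) · d(712/2) = 3 · 6 = 18
  d = 4: σ(4) · d(712/4) = 7 · 4 = 28
  d = 8: σ(8) · d(712/8) = 15 · 2 = 30
  d = 89: σ(89) · d(712/89) = 90 · 4 = 360
  d = 178: σ(178) · d(712/178) = 270 · 3 = 810
  d = 356: σ(356) · d(712/356) = 630 · 2 = 1260
  d = 712: σ(712) · d(712/712) = 1350 · 1 = 1350
Summing: (σ * d)(712) = 8 + 18 + 28 + 30 + 360 + 810 + 1260 + 1350 = 3864.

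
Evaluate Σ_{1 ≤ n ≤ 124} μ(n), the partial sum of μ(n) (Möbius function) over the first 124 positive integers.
Σ_{n ≤ 124} μ(n) = -1

Compute μ(n) for each 1 ≤ n ≤ 124: μ(1) = 1, μ(2) = -1, μ(3) = -1, μ(4) = 0, μ(5) = -1, μ(6) = 1, μ(7) = -1, μ(8) = 0, μ(9) = 0, μ(10) = 1, μ(11) = -1, μ(12) = 0, μ(13) = -1, μ(14) = 1, μ(15) = 1, μ(16) = 0, μ(17) = -1, μ(18) = 0, μ(19) = -1, μ(20) = 0, μ(21) = 1, μ(22) = 1, μ(23) = -1, μ(24) = 0, μ(25) = 0, μ(26) = 1, μ(27) = 0, μ(28) = 0, μ(29) = -1, μ(30) = -1, μ(31) = -1, μ(32) = 0, μ(33) = 1, μ(34) = 1, μ(35) = 1, μ(36) = 0, μ(37) = -1, μ(38) = 1, μ(39) = 1, μ(40) = 0, μ(41) = -1, μ(42) = -1, μ(43) = -1, μ(44) = 0, μ(45) = 0, μ(46) = 1, μ(47) = -1, μ(48) = 0, μ(49) = 0, μ(50) = 0, μ(51) = 1, μ(52) = 0, μ(53) = -1, μ(54) = 0, μ(55) = 1, μ(56) = 0, μ(57) = 1, μ(58) = 1, μ(59) = -1, μ(60) = 0, μ(61) = -1, μ(62) = 1, μ(63) = 0, μ(64) = 0, μ(65) = 1, μ(66) = -1, μ(67) = -1, μ(68) = 0, μ(69) = 1, μ(70) = -1, μ(71) = -1, μ(72) = 0, μ(73) = -1, μ(74) = 1, μ(75) = 0, μ(76) = 0, μ(77) = 1, μ(78) = -1, μ(79) = -1, μ(80) = 0, μ(81) = 0, μ(82) = 1, μ(83) = -1, μ(84) = 0, μ(85) = 1, μ(86) = 1, μ(87) = 1, μ(88) = 0, μ(89) = -1, μ(90) = 0, μ(91) = 1, μ(92) = 0, μ(93) = 1, μ(94) = 1, μ(95) = 1, μ(96) = 0, μ(97) = -1, μ(98) = 0, μ(99) = 0, μ(100) = 0, μ(101) = -1, μ(102) = -1, μ(103) = -1, μ(104) = 0, μ(105) = -1, μ(106) = 1, μ(107) = -1, μ(108) = 0, μ(109) = -1, μ(110) = -1, μ(111) = 1, μ(112) = 0, μ(113) = -1, μ(114) = -1, μ(115) = 1, μ(116) = 0, μ(117) = 0, μ(118) = 1, μ(119) = 1, μ(120) = 0, μ(121) = 0, μ(122) = 1, μ(123) = 1, μ(124) = 0. Summing all 124 values: -1. (Mertens function M(x) = Σ_{n ≤ x} μ(n); on average M(x) should be small (PNT ⟺ M(x) = o(x)).)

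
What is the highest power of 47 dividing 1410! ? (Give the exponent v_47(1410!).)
v_47(1410!) = 30

Legendre's formula: v_p(n!) = Σ_{k ≥ 1} ⌊n / p^k⌋. For p = 47, n = 1410, the terms are:
  ⌊1410/47^1⌋ = ⌊1410/47⌋ = 30
(the next term ⌊1410/47^2⌋ = 0, terminating the sum). Summing: v_47(1410!) = 30 = 30.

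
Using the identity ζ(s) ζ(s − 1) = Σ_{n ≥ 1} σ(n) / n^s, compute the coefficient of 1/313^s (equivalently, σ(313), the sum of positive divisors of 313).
σ(313) = 314

In the product (Σ m^0/m^s)(Σ k / k^s) = Σ (Σ_{d | n} d) / n^s, the coefficient of 1/n^s is σ(n) = Σ_{d | n} d. For n = 313, divisors are [1, 313]; summing: σ(313) = 314.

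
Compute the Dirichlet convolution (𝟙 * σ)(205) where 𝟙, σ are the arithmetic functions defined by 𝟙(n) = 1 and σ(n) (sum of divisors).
(𝟙 * σ)(205) = 301

Divisors of 205: [1, 5, 41, 205]. For each d | 205:
  d = 1: 𝟙(1) · σ(205/1) = 1 · 252 = 252
  d = 5: 𝟙(5) · σ(205/5) = 1 · 42 = 42
  d = 41: 𝟙(41) · σ(205/41) = 1 · 6 = 6
  d = 205: 𝟙(205) · σ(205/205) = 1 · 1 = 1
Summing: (𝟙 * σ)(205) = 252 + 42 + 6 + 1 = 301.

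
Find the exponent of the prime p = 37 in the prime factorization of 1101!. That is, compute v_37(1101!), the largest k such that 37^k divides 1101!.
v_37(1101!) = 29

Legendre's formula: v_p(n!) = Σ_{k ≥ 1} ⌊n / p^k⌋. For p = 37, n = 1101, the terms are:
  ⌊1101/37^1⌋ = ⌊1101/37⌋ = 29
(the next term ⌊1101/37^2⌋ = 0, terminating the sum). Summing: v_37(1101!) = 29 = 29.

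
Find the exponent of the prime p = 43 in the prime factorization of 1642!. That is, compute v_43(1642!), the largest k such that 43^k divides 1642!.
v_43(1642!) = 38

Legendre's formula: v_p(n!) = Σ_{k ≥ 1} ⌊n / p^k⌋. For p = 43, n = 1642, the terms are:
  ⌊1642/43^1⌋ = ⌊1642/43⌋ = 38
(the next term ⌊1642/43^2⌋ = 0, terminating the sum). Summing: v_43(1642!) = 38 = 38.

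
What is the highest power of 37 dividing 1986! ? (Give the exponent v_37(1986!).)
v_37(1986!) = 54

Legendre's formula: v_p(n!) = Σ_{k ≥ 1} ⌊n / p^k⌋. For p = 37, n = 1986, the terms are:
  ⌊1986/37^1⌋ = ⌊1986/37⌋ = 53
  ⌊1986/37^2⌋ = ⌊1986/1369⌋ = 1
(the next term ⌊1986/37^3⌋ = 0, terminating the sum). Summing: v_37(1986!) = 53 + 1 = 54.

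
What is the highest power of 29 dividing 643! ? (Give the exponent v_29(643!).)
v_29(643!) = 22

Legendre's formula: v_p(n!) = Σ_{k ≥ 1} ⌊n / p^k⌋. For p = 29, n = 643, the terms are:
  ⌊643/29^1⌋ = ⌊643/29⌋ = 22
(the next term ⌊643/29^2⌋ = 0, terminating the sum). Summing: v_29(643!) = 22 = 22.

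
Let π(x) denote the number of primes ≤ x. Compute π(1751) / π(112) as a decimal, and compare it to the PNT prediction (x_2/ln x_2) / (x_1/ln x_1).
π(1751)/π(112) = 272/29 ≈ 9.3793;  PNT prediction ≈ 9.8780.

π(112) = 29 and π(1751) = 272, so π(1751)/π(112) ≈ 9.3793. The PNT-predicted ratio is (1751/ln(1751)) / (112/ln(112)) ≈ 9.8780. The two agree to within a few percent, as expected.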